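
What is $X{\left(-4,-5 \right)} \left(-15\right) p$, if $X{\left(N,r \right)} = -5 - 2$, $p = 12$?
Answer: $1260$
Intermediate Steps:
$X{\left(N,r \right)} = -7$ ($X{\left(N,r \right)} = -5 - 2 = -7$)
$X{\left(-4,-5 \right)} \left(-15\right) p = \left(-7\right) \left(-15\right) 12 = 105 \cdot 12 = 1260$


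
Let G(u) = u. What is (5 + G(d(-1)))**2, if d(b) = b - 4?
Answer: 0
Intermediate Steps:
d(b) = -4 + b
(5 + G(d(-1)))**2 = (5 + (-4 - 1))**2 = (5 - 5)**2 = 0**2 = 0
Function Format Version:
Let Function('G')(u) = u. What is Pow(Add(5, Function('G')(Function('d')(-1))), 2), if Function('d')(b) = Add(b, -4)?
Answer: 0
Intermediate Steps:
Function('d')(b) = Add(-4, b)
Pow(Add(5, Function('G')(Function('d')(-1))), 2) = Pow(Add(5, Add(-4, -1)), 2) = Pow(Add(5, -5), 2) = Pow(0, 2) = 0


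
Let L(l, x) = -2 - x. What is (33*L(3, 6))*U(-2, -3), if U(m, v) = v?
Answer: 792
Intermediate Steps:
(33*L(3, 6))*U(-2, -3) = (33*(-2 - 1*6))*(-3) = (33*(-2 - 6))*(-3) = (33*(-8))*(-3) = -264*(-3) = 792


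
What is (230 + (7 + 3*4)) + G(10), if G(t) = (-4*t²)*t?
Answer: -3751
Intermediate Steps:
G(t) = -4*t³
(230 + (7 + 3*4)) + G(10) = (230 + (7 + 3*4)) - 4*10³ = (230 + (7 + 12)) - 4*1000 = (230 + 19) - 4000 = 249 - 4000 = -3751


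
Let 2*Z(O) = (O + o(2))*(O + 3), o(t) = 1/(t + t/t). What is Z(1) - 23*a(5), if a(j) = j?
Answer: -337/3 ≈ -112.33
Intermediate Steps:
o(t) = 1/(1 + t) (o(t) = 1/(t + 1) = 1/(1 + t))
Z(O) = (3 + O)*(⅓ + O)/2 (Z(O) = ((O + 1/(1 + 2))*(O + 3))/2 = ((O + 1/3)*(3 + O))/2 = ((O + ⅓)*(3 + O))/2 = ((⅓ + O)*(3 + O))/2 = ((3 + O)*(⅓ + O))/2 = (3 + O)*(⅓ + O)/2)
Z(1) - 23*a(5) = (½ + (½)*1² + (5/3)*1) - 23*5 = (½ + (½)*1 + 5/3) - 115 = (½ + ½ + 5/3) - 115 = 8/3 - 115 = -337/3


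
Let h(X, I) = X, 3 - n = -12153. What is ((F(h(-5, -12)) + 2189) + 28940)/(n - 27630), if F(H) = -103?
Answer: -5171/2579 ≈ -2.0050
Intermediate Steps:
n = 12156 (n = 3 - 1*(-12153) = 3 + 12153 = 12156)
((F(h(-5, -12)) + 2189) + 28940)/(n - 27630) = ((-103 + 2189) + 28940)/(12156 - 27630) = (2086 + 28940)/(-15474) = 31026*(-1/15474) = -5171/2579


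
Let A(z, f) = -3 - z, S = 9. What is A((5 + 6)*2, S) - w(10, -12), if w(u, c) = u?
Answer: -35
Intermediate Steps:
A((5 + 6)*2, S) - w(10, -12) = (-3 - (5 + 6)*2) - 1*10 = (-3 - 11*2) - 10 = (-3 - 1*22) - 10 = (-3 - 22) - 10 = -25 - 10 = -35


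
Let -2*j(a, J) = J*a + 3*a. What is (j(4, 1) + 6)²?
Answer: 4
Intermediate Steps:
j(a, J) = -3*a/2 - J*a/2 (j(a, J) = -(J*a + 3*a)/2 = -(3*a + J*a)/2 = -3*a/2 - J*a/2)
(j(4, 1) + 6)² = (-½*4*(3 + 1) + 6)² = (-½*4*4 + 6)² = (-8 + 6)² = (-2)² = 4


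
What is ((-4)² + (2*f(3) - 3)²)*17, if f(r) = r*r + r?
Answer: 7769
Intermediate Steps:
f(r) = r + r² (f(r) = r² + r = r + r²)
((-4)² + (2*f(3) - 3)²)*17 = ((-4)² + (2*(3*(1 + 3)) - 3)²)*17 = (16 + (2*(3*4) - 3)²)*17 = (16 + (2*12 - 3)²)*17 = (16 + (24 - 3)²)*17 = (16 + 21²)*17 = (16 + 441)*17 = 457*17 = 7769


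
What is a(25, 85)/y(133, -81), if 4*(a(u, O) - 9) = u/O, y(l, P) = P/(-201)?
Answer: 41339/1836 ≈ 22.516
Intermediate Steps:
y(l, P) = -P/201 (y(l, P) = P*(-1/201) = -P/201)
a(u, O) = 9 + u/(4*O) (a(u, O) = 9 + (u/O)/4 = 9 + u/(4*O))
a(25, 85)/y(133, -81) = (9 + (¼)*25/85)/((-1/201*(-81))) = (9 + (¼)*25*(1/85))/(27/67) = (9 + 5/68)*(67/27) = (617/68)*(67/27) = 41339/1836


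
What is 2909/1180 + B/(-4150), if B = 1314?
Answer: 1052183/489700 ≈ 2.1486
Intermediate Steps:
2909/1180 + B/(-4150) = 2909/1180 + 1314/(-4150) = 2909*(1/1180) + 1314*(-1/4150) = 2909/1180 - 657/2075 = 1052183/489700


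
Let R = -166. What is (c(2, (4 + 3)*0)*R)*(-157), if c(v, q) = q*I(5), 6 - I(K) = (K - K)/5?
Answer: 0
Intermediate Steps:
I(K) = 6 (I(K) = 6 - (K - K)/5 = 6 - 0/5 = 6 - 1*0 = 6 + 0 = 6)
c(v, q) = 6*q (c(v, q) = q*6 = 6*q)
(c(2, (4 + 3)*0)*R)*(-157) = ((6*((4 + 3)*0))*(-166))*(-157) = ((6*(7*0))*(-166))*(-157) = ((6*0)*(-166))*(-157) = (0*(-166))*(-157) = 0*(-157) = 0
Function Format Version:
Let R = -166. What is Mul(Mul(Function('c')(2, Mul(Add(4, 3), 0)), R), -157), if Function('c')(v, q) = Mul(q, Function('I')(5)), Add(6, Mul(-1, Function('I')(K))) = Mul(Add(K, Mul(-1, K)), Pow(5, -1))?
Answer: 0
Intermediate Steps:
Function('I')(K) = 6 (Function('I')(K) = Add(6, Mul(-1, Mul(Add(K, Mul(-1, K)), Pow(5, -1)))) = Add(6, Mul(-1, Mul(0, Rational(1, 5)))) = Add(6, Mul(-1, 0)) = Add(6, 0) = 6)
Function('c')(v, q) = Mul(6, q) (Function('c')(v, q) = Mul(q, 6) = Mul(6, q))
Mul(Mul(Function('c')(2, Mul(Add(4, 3), 0)), R), -157) = Mul(Mul(Mul(6, Mul(Add(4, 3), 0)), -166), -157) = Mul(Mul(Mul(6, Mul(7, 0)), -166), -157) = Mul(Mul(Mul(6, 0), -166), -157) = Mul(Mul(0, -166), -157) = Mul(0, -157) = 0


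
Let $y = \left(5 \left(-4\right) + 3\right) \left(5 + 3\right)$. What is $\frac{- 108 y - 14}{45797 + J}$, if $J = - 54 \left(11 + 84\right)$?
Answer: $\frac{1334}{3697} \approx 0.36083$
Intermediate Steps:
$y = -136$ ($y = \left(-20 + 3\right) 8 = \left(-17\right) 8 = -136$)
$J = -5130$ ($J = \left(-54\right) 95 = -5130$)
$\frac{- 108 y - 14}{45797 + J} = \frac{\left(-108\right) \left(-136\right) - 14}{45797 - 5130} = \frac{14688 - 14}{40667} = 14674 \cdot \frac{1}{40667} = \frac{1334}{3697}$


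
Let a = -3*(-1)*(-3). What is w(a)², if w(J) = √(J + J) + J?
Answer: 63 - 54*I*√2 ≈ 63.0 - 76.368*I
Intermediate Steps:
a = -9 (a = 3*(-3) = -9)
w(J) = J + √2*√J (w(J) = √(2*J) + J = √2*√J + J = J + √2*√J)
w(a)² = (-9 + √2*√(-9))² = (-9 + √2*(3*I))² = (-9 + 3*I*√2)²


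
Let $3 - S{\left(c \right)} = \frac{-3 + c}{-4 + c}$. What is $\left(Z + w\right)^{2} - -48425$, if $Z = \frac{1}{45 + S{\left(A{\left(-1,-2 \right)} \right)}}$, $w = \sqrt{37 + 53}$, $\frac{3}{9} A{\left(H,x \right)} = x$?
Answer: $\frac{10762616215}{221841} + \frac{20 \sqrt{10}}{157} \approx 48515.0$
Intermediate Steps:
$A{\left(H,x \right)} = 3 x$
$w = 3 \sqrt{10}$ ($w = \sqrt{90} = 3 \sqrt{10} \approx 9.4868$)
$S{\left(c \right)} = 3 - \frac{-3 + c}{-4 + c}$
$Z = \frac{10}{471}$ ($Z = \frac{1}{45 + \frac{-9 + 2 \cdot 3 \left(-2\right)}{-4 + 3 \left(-2\right)}} = \frac{1}{45 + \frac{-9 + 2 \left(-6\right)}{-4 - 6}} = \frac{1}{45 + \frac{-9 - 12}{-10}} = \frac{1}{45 - - \frac{21}{10}} = \frac{1}{45 + \frac{21}{10}} = \frac{1}{\frac{471}{10}} = \frac{10}{471} \approx 0.021231$)
$\left(Z + w\right)^{2} - -48425 = \left(\frac{10}{471} + 3 \sqrt{10}\right)^{2} - -48425 = \left(\frac{10}{471} + 3 \sqrt{10}\right)^{2} + 48425 = 48425 + \left(\frac{10}{471} + 3 \sqrt{10}\right)^{2}$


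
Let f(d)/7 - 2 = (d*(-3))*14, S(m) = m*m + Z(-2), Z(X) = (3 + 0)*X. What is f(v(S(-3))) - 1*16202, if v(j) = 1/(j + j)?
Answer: -16237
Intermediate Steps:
Z(X) = 3*X
S(m) = -6 + m² (S(m) = m*m + 3*(-2) = m² - 6 = -6 + m²)
v(j) = 1/(2*j)
f(d) = 14 - 294*d (f(d) = 14 + 7*((d*(-3))*14) = 14 + 7*(-3*d*14) = 14 + 7*(-42*d) = 14 - 294*d)
f(v(S(-3))) - 1*16202 = (14 - 147/(-6 + (-3)²)) - 1*16202 = (14 - 147/(-6 + 9)) - 16202 = (14 - 147/3) - 16202 = (14 - 294*⅙) - 16202 = (14 - 49) - 16202 = -35 - 16202 = -16237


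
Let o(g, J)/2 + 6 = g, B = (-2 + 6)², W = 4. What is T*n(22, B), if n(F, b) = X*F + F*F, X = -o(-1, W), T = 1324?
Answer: 1048608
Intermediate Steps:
B = 16 (B = 4² = 16)
o(g, J) = -12 + 2*g
X = 14 (X = -(-12 + 2*(-1)) = -(-12 - 2) = -1*(-14) = 14)
n(F, b) = F² + 14*F (n(F, b) = 14*F + F*F = 14*F + F² = F² + 14*F)
T*n(22, B) = 1324*(22*(14 + 22)) = 1324*(22*36) = 1324*792 = 1048608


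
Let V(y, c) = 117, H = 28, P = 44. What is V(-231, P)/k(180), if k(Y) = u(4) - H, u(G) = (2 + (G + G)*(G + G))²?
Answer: 117/4328 ≈ 0.027033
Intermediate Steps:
u(G) = (2 + 4*G²)² (u(G) = (2 + (2*G)*(2*G))² = (2 + 4*G²)²)
k(Y) = 4328 (k(Y) = 4*(1 + 2*4²)² - 1*28 = 4*(1 + 2*16)² - 28 = 4*(1 + 32)² - 28 = 4*33² - 28 = 4*1089 - 28 = 4356 - 28 = 4328)
V(-231, P)/k(180) = 117/4328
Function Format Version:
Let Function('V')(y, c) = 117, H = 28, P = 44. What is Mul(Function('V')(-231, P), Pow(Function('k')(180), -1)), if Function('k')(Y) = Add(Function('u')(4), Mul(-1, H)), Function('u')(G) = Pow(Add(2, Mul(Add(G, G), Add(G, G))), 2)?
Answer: Rational(117, 4328) ≈ 0.027033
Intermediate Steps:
Function('u')(G) = Pow(Add(2, Mul(4, Pow(G, 2))), 2) (Function('u')(G) = Pow(Add(2, Mul(Mul(2, G), Mul(2, G))), 2) = Pow(Add(2, Mul(4, Pow(G, 2))), 2))
Function('k')(Y) = 4328 (Function('k')(Y) = Add(Mul(4, Pow(Add(1, Mul(2, Pow(4, 2))), 2)), Mul(-1, 28)) = Add(Mul(4, Pow(Add(1, Mul(2, 16)), 2)), -28) = Add(Mul(4, Pow(Add(1, 32), 2)), -28) = Add(Mul(4, Pow(33, 2)), -28) = Add(Mul(4, 1089), -28) = Add(4356, -28) = 4328)
Mul(Function('V')(-231, P), Pow(Function('k')(180), -1)) = Mul(117, Pow(4328, -1)) = Mul(117, Rational(1, 4328)) = Rational(117, 4328)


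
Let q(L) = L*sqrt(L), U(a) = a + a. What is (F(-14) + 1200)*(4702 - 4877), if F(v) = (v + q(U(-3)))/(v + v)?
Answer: -420175/2 - 75*I*sqrt(6)/2 ≈ -2.1009e+5 - 91.856*I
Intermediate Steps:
U(a) = 2*a
q(L) = L**(3/2)
F(v) = (v - 6*I*sqrt(6))/(2*v) (F(v) = (v + (2*(-3))**(3/2))/(v + v) = (v + (-6)**(3/2))/((2*v)) = (v - 6*I*sqrt(6))*(1/(2*v)) = (v - 6*I*sqrt(6))/(2*v))
(F(-14) + 1200)*(4702 - 4877) = ((1/2)*(-14 - 6*I*sqrt(6))/(-14) + 1200)*(4702 - 4877) = ((1/2)*(-1/14)*(-14 - 6*I*sqrt(6)) + 1200)*(-175) = ((1/2 + 3*I*sqrt(6)/14) + 1200)*(-175) = (2401/2 + 3*I*sqrt(6)/14)*(-175) = -420175/2 - 75*I*sqrt(6)/2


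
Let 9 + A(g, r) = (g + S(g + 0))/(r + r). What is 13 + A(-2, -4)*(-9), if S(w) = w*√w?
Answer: 367/4 - 9*I*√2/4 ≈ 91.75 - 3.182*I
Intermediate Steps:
S(w) = w^(3/2)
A(g, r) = -9 + (g + g^(3/2))/(2*r) (A(g, r) = -9 + (g + (g + 0)^(3/2))/(r + r) = -9 + (g + g^(3/2))/((2*r)) = -9 + (g + g^(3/2))*(1/(2*r)) = -9 + (g + g^(3/2))/(2*r))
13 + A(-2, -4)*(-9) = 13 + ((½)*(-2 + (-2)^(3/2) - 18*(-4))/(-4))*(-9) = 13 + ((½)*(-¼)*(-2 - 2*I*√2 + 72))*(-9) = 13 + ((½)*(-¼)*(70 - 2*I*√2))*(-9) = 13 + (-35/4 + I*√2/4)*(-9) = 13 + (315/4 - 9*I*√2/4) = 367/4 - 9*I*√2/4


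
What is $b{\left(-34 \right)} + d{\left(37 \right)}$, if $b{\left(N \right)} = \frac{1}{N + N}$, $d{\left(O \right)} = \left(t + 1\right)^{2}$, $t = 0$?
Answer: $\frac{67}{68} \approx 0.98529$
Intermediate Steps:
$d{\left(O \right)} = 1$ ($d{\left(O \right)} = \left(0 + 1\right)^{2} = 1^{2} = 1$)
$b{\left(N \right)} = \frac{1}{2 N}$
$b{\left(-34 \right)} + d{\left(37 \right)} = \frac{1}{2 \left(-34\right)} + 1 = \frac{1}{2} \left(- \frac{1}{34}\right) + 1 = - \frac{1}{68} + 1 = \frac{67}{68}$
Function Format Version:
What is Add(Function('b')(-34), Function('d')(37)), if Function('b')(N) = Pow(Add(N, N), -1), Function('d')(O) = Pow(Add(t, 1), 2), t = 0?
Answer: Rational(67, 68) ≈ 0.98529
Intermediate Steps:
Function('d')(O) = 1 (Function('d')(O) = Pow(Add(0, 1), 2) = Pow(1, 2) = 1)
Function('b')(N) = Mul(Rational(1, 2), Pow(N, -1)) (Function('b')(N) = Pow(Mul(2, N), -1) = Mul(Rational(1, 2), Pow(N, -1)))
Add(Function('b')(-34), Function('d')(37)) = Add(Mul(Rational(1, 2), Pow(-34, -1)), 1) = Add(Mul(Rational(1, 2), Rational(-1, 34)), 1) = Add(Rational(-1, 68), 1) = Rational(67, 68)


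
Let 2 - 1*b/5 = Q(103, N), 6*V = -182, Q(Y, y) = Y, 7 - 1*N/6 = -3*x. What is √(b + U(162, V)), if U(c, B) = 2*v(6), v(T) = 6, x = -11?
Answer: I*√493 ≈ 22.204*I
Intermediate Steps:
N = -156 (N = 42 - (-18)*(-11) = 42 - 6*33 = 42 - 198 = -156)
V = -91/3 (V = (⅙)*(-182) = -91/3 ≈ -30.333)
U(c, B) = 12 (U(c, B) = 2*6 = 12)
b = -505 (b = 10 - 5*103 = 10 - 515 = -505)
√(b + U(162, V)) = √(-505 + 12) = √(-493) = I*√493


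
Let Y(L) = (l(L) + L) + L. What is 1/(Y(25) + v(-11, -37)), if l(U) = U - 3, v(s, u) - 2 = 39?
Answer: 1/113 ≈ 0.0088496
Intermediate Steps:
v(s, u) = 41 (v(s, u) = 2 + 39 = 41)
l(U) = -3 + U
Y(L) = -3 + 3*L (Y(L) = ((-3 + L) + L) + L = (-3 + 2*L) + L = -3 + 3*L)
1/(Y(25) + v(-11, -37)) = 1/((-3 + 3*25) + 41) = 1/((-3 + 75) + 41) = 1/(72 + 41) = 1/113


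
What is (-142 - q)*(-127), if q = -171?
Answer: -3683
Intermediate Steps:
(-142 - q)*(-127) = (-142 - 1*(-171))*(-127) = (-142 + 171)*(-127) = 29*(-127) = -3683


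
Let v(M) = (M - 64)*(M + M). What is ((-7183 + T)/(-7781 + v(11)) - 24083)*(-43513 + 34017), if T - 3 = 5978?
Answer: 2046097412904/8947 ≈ 2.2869e+8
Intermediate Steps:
T = 5981 (T = 3 + 5978 = 5981)
v(M) = 2*M*(-64 + M) (v(M) = (-64 + M)*(2*M) = 2*M*(-64 + M))
((-7183 + T)/(-7781 + v(11)) - 24083)*(-43513 + 34017) = ((-7183 + 5981)/(-7781 + 2*11*(-64 + 11)) - 24083)*(-43513 + 34017) = (-1202/(-7781 + 2*11*(-53)) - 24083)*(-9496) = (-1202/(-7781 - 1166) - 24083)*(-9496) = (-1202/(-8947) - 24083)*(-9496) = (-1202*(-1/8947) - 24083)*(-9496) = (1202/8947 - 24083)*(-9496) = -215469399/8947*(-9496) = 2046097412904/8947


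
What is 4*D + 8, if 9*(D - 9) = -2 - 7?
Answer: 40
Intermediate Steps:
D = 8 (D = 9 + (-2 - 7)/9 = 9 + (1/9)*(-9) = 9 - 1 = 8)
4*D + 8 = 4*8 + 8 = 32 + 8 = 40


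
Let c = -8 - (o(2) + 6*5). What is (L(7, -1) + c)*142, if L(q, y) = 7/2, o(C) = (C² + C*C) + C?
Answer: -6319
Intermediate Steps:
o(C) = C + 2*C² (o(C) = (C² + C²) + C = 2*C² + C = C + 2*C²)
L(q, y) = 7/2 (L(q, y) = 7*(½) = 7/2)
c = -48 (c = -8 - (2*(1 + 2*2) + 6*5) = -8 - (2*(1 + 4) + 30) = -8 - (2*5 + 30) = -8 - (10 + 30) = -8 - 1*40 = -8 - 40 = -48)
(L(7, -1) + c)*142 = (7/2 - 48)*142 = -89/2*142 = -6319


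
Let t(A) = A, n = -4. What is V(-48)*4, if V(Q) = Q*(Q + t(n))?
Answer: 9984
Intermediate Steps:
V(Q) = Q*(-4 + Q) (V(Q) = Q*(Q - 4) = Q*(-4 + Q))
V(-48)*4 = -48*(-4 - 48)*4 = -48*(-52)*4 = 2496*4 = 9984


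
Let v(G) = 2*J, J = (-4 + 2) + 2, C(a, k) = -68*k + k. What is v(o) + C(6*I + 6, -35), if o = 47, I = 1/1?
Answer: 2345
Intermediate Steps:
I = 1
C(a, k) = -67*k
J = 0 (J = -2 + 2 = 0)
v(G) = 0 (v(G) = 2*0 = 0)
v(o) + C(6*I + 6, -35) = 0 - 67*(-35) = 0 + 2345 = 2345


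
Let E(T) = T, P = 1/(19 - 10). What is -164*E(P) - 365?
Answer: -3449/9 ≈ -383.22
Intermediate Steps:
P = 1/9 ≈ 0.11111
-164*E(P) - 365 = -164*1/9 - 365 = -164/9 - 365 = -3449/9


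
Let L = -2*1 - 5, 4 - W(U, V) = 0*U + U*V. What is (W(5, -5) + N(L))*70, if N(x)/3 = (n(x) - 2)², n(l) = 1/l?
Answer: 20960/7 ≈ 2994.3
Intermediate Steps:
W(U, V) = 4 - U*V (W(U, V) = 4 - (0*U + U*V) = 4 - (0 + U*V) = 4 - U*V)
L = -7 (L = -2 - 5 = -7)
N(x) = 3*(-2 + 1/x)² (N(x) = 3*(1/x - 2)² = 3*(-2 + 1/x)²)
(W(5, -5) + N(L))*70 = ((4 - 1*5*(-5)) + 3*(-1 + 2*(-7))²/(-7)²)*70 = ((4 + 25) + 3*(1/49)*(-1 - 14)²)*70 = (29 + 3*(1/49)*(-15)²)*70 = (29 + 3*(1/49)*225)*70 = (29 + 675/49)*70 = (2096/49)*70 = 20960/7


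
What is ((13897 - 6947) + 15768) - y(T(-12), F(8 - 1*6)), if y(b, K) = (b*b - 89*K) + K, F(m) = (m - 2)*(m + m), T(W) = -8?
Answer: 22654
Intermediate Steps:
F(m) = 2*m*(-2 + m) (F(m) = (-2 + m)*(2*m) = 2*m*(-2 + m))
y(b, K) = b² - 88*K (y(b, K) = (b² - 89*K) + K = b² - 88*K)
((13897 - 6947) + 15768) - y(T(-12), F(8 - 1*6)) = ((13897 - 6947) + 15768) - ((-8)² - 176*(8 - 1*6)*(-2 + (8 - 1*6))) = (6950 + 15768) - (64 - 176*(8 - 6)*(-2 + (8 - 6))) = 22718 - (64 - 176*2*(-2 + 2)) = 22718 - (64 - 176*2*0) = 22718 - (64 - 88*0) = 22718 - (64 + 0) = 22718 - 1*64 = 22718 - 64 = 22654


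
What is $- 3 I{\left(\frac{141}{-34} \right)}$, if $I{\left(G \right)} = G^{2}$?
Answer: $- \frac{59643}{1156} \approx -51.594$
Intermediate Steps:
$- 3 I{\left(\frac{141}{-34} \right)} = - 3 \left(\frac{141}{-34}\right)^{2} = - 3 \left(141 \left(- \frac{1}{34}\right)\right)^{2} = - 3 \left(- \frac{141}{34}\right)^{2} = \left(-3\right) \frac{19881}{1156} = - \frac{59643}{1156}$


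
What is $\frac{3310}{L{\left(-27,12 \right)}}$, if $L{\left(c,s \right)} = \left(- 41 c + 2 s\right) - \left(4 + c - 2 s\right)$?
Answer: $\frac{1655}{589} \approx 2.8098$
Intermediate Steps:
$L{\left(c,s \right)} = -4 - 42 c + 4 s$ ($L{\left(c,s \right)} = \left(- 41 c + 2 s\right) - \left(4 + c - 2 s\right) = -4 - 42 c + 4 s$)
$\frac{3310}{L{\left(-27,12 \right)}} = \frac{3310}{-4 - -1134 + 4 \cdot 12} = \frac{3310}{-4 + 1134 + 48} = \frac{3310}{1178} = 3310 \cdot \frac{1}{1178} = \frac{1655}{589}$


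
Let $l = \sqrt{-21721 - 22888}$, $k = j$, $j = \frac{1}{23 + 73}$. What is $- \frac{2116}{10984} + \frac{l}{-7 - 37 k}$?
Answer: $- \frac{529}{2746} - \frac{96 i \sqrt{44609}}{709} \approx -0.19264 - 28.598 i$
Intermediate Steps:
$j = \frac{1}{96} \approx 0.010417$
$k = \frac{1}{96} \approx 0.010417$
$l = i \sqrt{44609}$ ($l = \sqrt{-44609} = i \sqrt{44609} \approx 211.21 i$)
$- \frac{2116}{10984} + \frac{l}{-7 - 37 k} = - \frac{2116}{10984} + \frac{i \sqrt{44609}}{-7 - \frac{37}{96}} = \left(-2116\right) \frac{1}{10984} + \frac{i \sqrt{44609}}{-7 - \frac{37}{96}} = - \frac{529}{2746} + \frac{i \sqrt{44609}}{- \frac{709}{96}} = - \frac{529}{2746} + i \sqrt{44609} \left(- \frac{96}{709}\right) = - \frac{529}{2746} - \frac{96 i \sqrt{44609}}{709}$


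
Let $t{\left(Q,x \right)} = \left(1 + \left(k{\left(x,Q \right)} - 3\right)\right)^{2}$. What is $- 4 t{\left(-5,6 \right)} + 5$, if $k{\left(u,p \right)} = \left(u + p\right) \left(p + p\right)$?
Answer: $-571$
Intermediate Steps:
$k{\left(u,p \right)} = 2 p \left(p + u\right)$ ($k{\left(u,p \right)} = \left(p + u\right) 2 p = 2 p \left(p + u\right)$)
$t{\left(Q,x \right)} = \left(-2 + 2 Q \left(Q + x\right)\right)^{2}$ ($t{\left(Q,x \right)} = \left(1 + \left(2 Q \left(Q + x\right) - 3\right)\right)^{2} = \left(1 + \left(-3 + 2 Q \left(Q + x\right)\right)\right)^{2} = \left(-2 + 2 Q \left(Q + x\right)\right)^{2}$)
$- 4 t{\left(-5,6 \right)} + 5 = - 4 \cdot 4 \left(-1 - 5 \left(-5 + 6\right)\right)^{2} + 5 = - 4 \cdot 4 \left(-1 - 5\right)^{2} + 5 = - 4 \cdot 4 \left(-6\right)^{2} + 5 = - 4 \cdot 4 \cdot 36 + 5 = \left(-4\right) 144 + 5 = -576 + 5 = -571$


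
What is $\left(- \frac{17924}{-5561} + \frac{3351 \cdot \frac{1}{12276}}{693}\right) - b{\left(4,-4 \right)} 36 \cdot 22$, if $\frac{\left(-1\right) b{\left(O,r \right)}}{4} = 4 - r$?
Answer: $\frac{399716568058085}{15769639116} \approx 25347.0$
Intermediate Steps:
$b{\left(O,r \right)} = -16 + 4 r$ ($b{\left(O,r \right)} = - 4 \left(4 - r\right) = -16 + 4 r$)
$\left(- \frac{17924}{-5561} + \frac{3351 \cdot \frac{1}{12276}}{693}\right) - b{\left(4,-4 \right)} 36 \cdot 22 = \left(- \frac{17924}{-5561} + \frac{3351 \cdot \frac{1}{12276}}{693}\right) - \left(-16 + 4 \left(-4\right)\right) 36 \cdot 22 = \left(\left(-17924\right) \left(- \frac{1}{5561}\right) + 3351 \cdot \frac{1}{12276} \cdot \frac{1}{693}\right) - \left(-16 - 16\right) 36 \cdot 22 = \left(\frac{17924}{5561} + \frac{1117}{4092} \cdot \frac{1}{693}\right) - \left(-32\right) 36 \cdot 22 = \left(\frac{17924}{5561} + \frac{1117}{2835756}\right) - \left(-1152\right) 22 = \frac{50834302181}{15769639116} - -25344 = \frac{50834302181}{15769639116} + 25344 = \frac{399716568058085}{15769639116}$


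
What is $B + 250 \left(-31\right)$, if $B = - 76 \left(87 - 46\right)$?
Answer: $-10866$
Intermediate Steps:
$B = -3116$ ($B = \left(-76\right) 41 = -3116$)
$B + 250 \left(-31\right) = -3116 + 250 \left(-31\right) = -3116 - 7750 = -10866$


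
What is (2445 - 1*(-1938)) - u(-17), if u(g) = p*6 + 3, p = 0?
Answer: 4380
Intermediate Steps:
u(g) = 3 (u(g) = 0*6 + 3 = 0 + 3 = 3)
(2445 - 1*(-1938)) - u(-17) = (2445 - 1*(-1938)) - 1*3 = (2445 + 1938) - 3 = 4383 - 3 = 4380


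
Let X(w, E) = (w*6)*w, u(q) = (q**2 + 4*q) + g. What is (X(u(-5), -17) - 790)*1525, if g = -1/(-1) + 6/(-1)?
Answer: -1204750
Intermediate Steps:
g = -5 (g = -1*(-1) + 6*(-1) = 1 - 6 = -5)
u(q) = -5 + q**2 + 4*q (u(q) = (q**2 + 4*q) - 5 = -5 + q**2 + 4*q)
X(w, E) = 6*w**2 (X(w, E) = (6*w)*w = 6*w**2)
(X(u(-5), -17) - 790)*1525 = (6*(-5 + (-5)**2 + 4*(-5))**2 - 790)*1525 = (6*(-5 + 25 - 20)**2 - 790)*1525 = (6*0**2 - 790)*1525 = (6*0 - 790)*1525 = (0 - 790)*1525 = -790*1525 = -1204750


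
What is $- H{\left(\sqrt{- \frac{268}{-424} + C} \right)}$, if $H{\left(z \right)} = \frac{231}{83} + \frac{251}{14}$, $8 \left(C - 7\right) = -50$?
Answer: $- \frac{24067}{1162} \approx -20.712$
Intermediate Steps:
$C = \frac{3}{4}$ ($C = 7 + \frac{1}{8} \left(-50\right) = 7 - \frac{25}{4} = \frac{3}{4} \approx 0.75$)
$H{\left(z \right)} = \frac{24067}{1162}$ ($H{\left(z \right)} = 231 \cdot \frac{1}{83} + 251 \cdot \frac{1}{14} = \frac{231}{83} + \frac{251}{14} = \frac{24067}{1162}$)
$- H{\left(\sqrt{- \frac{268}{-424} + C} \right)} = \left(-1\right) \frac{24067}{1162} = - \frac{24067}{1162}$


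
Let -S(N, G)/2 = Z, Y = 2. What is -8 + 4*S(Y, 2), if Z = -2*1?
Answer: 8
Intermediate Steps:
Z = -2
S(N, G) = 4 (S(N, G) = -2*(-2) = 4)
-8 + 4*S(Y, 2) = -8 + 4*4 = -8 + 16 = 8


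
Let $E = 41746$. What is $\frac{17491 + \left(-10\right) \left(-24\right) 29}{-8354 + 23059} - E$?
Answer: $- \frac{613850479}{14705} \approx -41744.0$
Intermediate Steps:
$\frac{17491 + \left(-10\right) \left(-24\right) 29}{-8354 + 23059} - E = \frac{17491 + \left(-10\right) \left(-24\right) 29}{-8354 + 23059} - 41746 = \frac{17491 + 240 \cdot 29}{14705} - 41746 = \left(17491 + 6960\right) \frac{1}{14705} - 41746 = 24451 \cdot \frac{1}{14705} - 41746 = \frac{24451}{14705} - 41746 = - \frac{613850479}{14705}$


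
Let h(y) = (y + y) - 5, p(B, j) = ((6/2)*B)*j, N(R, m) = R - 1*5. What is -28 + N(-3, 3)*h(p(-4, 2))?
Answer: 396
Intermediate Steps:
N(R, m) = -5 + R (N(R, m) = R - 5 = -5 + R)
p(B, j) = 3*B*j (p(B, j) = ((6*(1/2))*B)*j = (3*B)*j = 3*B*j)
h(y) = -5 + 2*y (h(y) = 2*y - 5 = -5 + 2*y)
-28 + N(-3, 3)*h(p(-4, 2)) = -28 + (-5 - 3)*(-5 + 2*(3*(-4)*2)) = -28 - 8*(-5 + 2*(-24)) = -28 - 8*(-5 - 48) = -28 - 8*(-53) = -28 + 424 = 396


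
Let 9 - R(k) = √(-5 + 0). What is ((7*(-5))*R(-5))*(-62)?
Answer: 19530 - 2170*I*√5 ≈ 19530.0 - 4852.3*I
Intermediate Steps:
R(k) = 9 - I*√5 (R(k) = 9 - √(-5 + 0) = 9 - √(-5) = 9 - I*√5)
((7*(-5))*R(-5))*(-62) = ((7*(-5))*(9 - I*√5))*(-62) = -35*(9 - I*√5)*(-62) = (-315 + 35*I*√5)*(-62) = 19530 - 2170*I*√5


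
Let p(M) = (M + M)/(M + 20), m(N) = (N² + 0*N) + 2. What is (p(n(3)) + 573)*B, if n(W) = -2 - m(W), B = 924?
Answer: 526020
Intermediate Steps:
m(N) = 2 + N² (m(N) = (N² + 0) + 2 = N² + 2 = 2 + N²)
n(W) = -4 - W² (n(W) = -2 - (2 + W²) = -2 + (-2 - W²) = -4 - W²)
p(M) = 2*M/(20 + M) (p(M) = (2*M)/(20 + M) = 2*M/(20 + M))
(p(n(3)) + 573)*B = (2*(-4 - 1*3²)/(20 + (-4 - 1*3²)) + 573)*924 = (2*(-4 - 1*9)/(20 + (-4 - 1*9)) + 573)*924 = (2*(-4 - 9)/(20 + (-4 - 9)) + 573)*924 = (2*(-13)/(20 - 13) + 573)*924 = (2*(-13)/7 + 573)*924 = (2*(-13)*(⅐) + 573)*924 = (-26/7 + 573)*924 = (3985/7)*924 = 526020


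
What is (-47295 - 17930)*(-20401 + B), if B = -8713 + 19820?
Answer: 606201150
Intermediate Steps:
B = 11107
(-47295 - 17930)*(-20401 + B) = (-47295 - 17930)*(-20401 + 11107) = -65225*(-9294) = 606201150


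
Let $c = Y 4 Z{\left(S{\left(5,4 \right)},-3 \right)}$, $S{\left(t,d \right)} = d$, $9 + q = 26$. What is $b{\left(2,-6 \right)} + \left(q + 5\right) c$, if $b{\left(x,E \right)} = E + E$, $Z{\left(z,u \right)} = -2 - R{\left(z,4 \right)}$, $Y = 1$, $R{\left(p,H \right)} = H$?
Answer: $-540$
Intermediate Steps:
$q = 17$ ($q = -9 + 26 = 17$)
$Z{\left(z,u \right)} = -6$ ($Z{\left(z,u \right)} = -2 - 4 = -6$)
$b{\left(x,E \right)} = 2 E$
$c = -24$ ($c = 1 \cdot 4 \left(-6\right) = 4 \left(-6\right) = -24$)
$b{\left(2,-6 \right)} + \left(q + 5\right) c = 2 \left(-6\right) + \left(17 + 5\right) \left(-24\right) = -12 + 22 \left(-24\right) = -12 - 528 = -540$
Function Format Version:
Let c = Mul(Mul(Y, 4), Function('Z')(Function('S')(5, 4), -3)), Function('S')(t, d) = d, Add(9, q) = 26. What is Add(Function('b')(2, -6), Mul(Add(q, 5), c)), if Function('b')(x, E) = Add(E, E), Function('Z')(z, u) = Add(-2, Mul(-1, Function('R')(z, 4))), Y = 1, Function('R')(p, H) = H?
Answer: -540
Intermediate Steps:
q = 17 (q = Add(-9, 26) = 17)
Function('Z')(z, u) = -6 (Function('Z')(z, u) = Add(-2, Mul(-1, 4)) = Add(-2, -4) = -6)
Function('b')(x, E) = Mul(2, E)
c = -24 (c = Mul(Mul(1, 4), -6) = Mul(4, -6) = -24)
Add(Function('b')(2, -6), Mul(Add(q, 5), c)) = Add(Mul(2, -6), Mul(Add(17, 5), -24)) = Add(-12, Mul(22, -24)) = Add(-12, -528) = -540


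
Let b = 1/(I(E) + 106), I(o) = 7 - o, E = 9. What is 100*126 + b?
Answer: 1310401/104 ≈ 12600.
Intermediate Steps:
b = 1/104 (b = 1/((7 - 1*9) + 106) = 1/((7 - 9) + 106) = 1/(-2 + 106) = 1/104 ≈ 0.0096154)
100*126 + b = 100*126 + 1/104 = 12600 + 1/104 = 1310401/104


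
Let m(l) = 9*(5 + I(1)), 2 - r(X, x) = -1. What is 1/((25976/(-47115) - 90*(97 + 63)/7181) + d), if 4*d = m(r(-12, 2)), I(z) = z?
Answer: 676665630/7405006693 ≈ 0.091380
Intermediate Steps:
r(X, x) = 3 (r(X, x) = 2 - 1*(-1) = 2 + 1 = 3)
m(l) = 54 (m(l) = 9*(5 + 1) = 9*6 = 54)
d = 27/2 (d = (1/4)*54 = 27/2 ≈ 13.500)
1/((25976/(-47115) - 90*(97 + 63)/7181) + d) = 1/((25976/(-47115) - 90*(97 + 63)/7181) + 27/2) = 1/((25976*(-1/47115) - 90*160*(1/7181)) + 27/2) = 1/((-25976/47115 - 14400*1/7181) + 27/2) = 1/((-25976/47115 - 14400/7181) + 27/2) = 1/(-864989656/338332815 + 27/2) = 1/(7405006693/676665630) = 676665630/7405006693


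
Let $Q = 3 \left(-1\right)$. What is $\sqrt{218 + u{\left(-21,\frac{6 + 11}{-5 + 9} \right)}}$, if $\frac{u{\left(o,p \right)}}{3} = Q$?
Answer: $\sqrt{209} \approx 14.457$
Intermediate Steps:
$Q = -3$
$u{\left(o,p \right)} = -9$ ($u{\left(o,p \right)} = 3 \left(-3\right) = -9$)
$\sqrt{218 + u{\left(-21,\frac{6 + 11}{-5 + 9} \right)}} = \sqrt{218 - 9} = \sqrt{209}$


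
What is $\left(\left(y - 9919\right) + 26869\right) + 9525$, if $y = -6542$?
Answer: $19933$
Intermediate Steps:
$\left(\left(y - 9919\right) + 26869\right) + 9525 = \left(\left(-6542 - 9919\right) + 26869\right) + 9525 = \left(-16461 + 26869\right) + 9525 = 10408 + 9525 = 19933$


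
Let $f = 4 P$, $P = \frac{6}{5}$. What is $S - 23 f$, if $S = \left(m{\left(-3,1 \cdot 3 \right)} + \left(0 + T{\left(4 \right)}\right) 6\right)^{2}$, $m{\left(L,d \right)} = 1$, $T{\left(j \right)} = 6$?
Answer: $\frac{6293}{5} \approx 1258.6$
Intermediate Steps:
$P = \frac{6}{5}$ ($P = 6 \cdot \frac{1}{5} = \frac{6}{5} \approx 1.2$)
$f = \frac{24}{5}$ ($f = 4 \cdot \frac{6}{5} = \frac{24}{5} \approx 4.8$)
$S = 1369$ ($S = \left(1 + \left(0 + 6\right) 6\right)^{2} = \left(1 + 6 \cdot 6\right)^{2} = \left(1 + 36\right)^{2} = 37^{2} = 1369$)
$S - 23 f = 1369 - \frac{552}{5} = \frac{6293}{5}$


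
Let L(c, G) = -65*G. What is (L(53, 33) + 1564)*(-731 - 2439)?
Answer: 1841770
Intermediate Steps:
(L(53, 33) + 1564)*(-731 - 2439) = (-65*33 + 1564)*(-731 - 2439) = (-2145 + 1564)*(-3170) = -581*(-3170) = 1841770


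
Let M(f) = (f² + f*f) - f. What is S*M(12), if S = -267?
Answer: -73692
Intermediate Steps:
M(f) = -f + 2*f² (M(f) = (f² + f²) - f = 2*f² - f = -f + 2*f²)
S*M(12) = -3204*(-1 + 2*12) = -3204*(-1 + 24) = -3204*23 = -267*276 = -73692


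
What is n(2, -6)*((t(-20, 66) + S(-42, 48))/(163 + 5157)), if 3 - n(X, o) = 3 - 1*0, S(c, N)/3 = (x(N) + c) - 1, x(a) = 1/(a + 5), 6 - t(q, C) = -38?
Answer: 0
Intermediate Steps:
t(q, C) = 44 (t(q, C) = 6 - 1*(-38) = 6 + 38 = 44)
x(a) = 1/(5 + a)
S(c, N) = -3 + 3*c + 3/(5 + N) (S(c, N) = 3*((1/(5 + N) + c) - 1) = 3*((c + 1/(5 + N)) - 1) = 3*(-1 + c + 1/(5 + N)) = -3 + 3*c + 3/(5 + N))
n(X, o) = 0 (n(X, o) = 3 - (3 - 1*0) = 3 - (3 + 0) = 3 - 1*3 = 3 - 3 = 0)
n(2, -6)*((t(-20, 66) + S(-42, 48))/(163 + 5157)) = 0*((44 + 3*(1 + (-1 - 42)*(5 + 48))/(5 + 48))/(163 + 5157)) = 0*((44 + 3*(1 - 43*53)/53)/5320) = 0*((44 + 3*(1/53)*(1 - 2279))*(1/5320)) = 0*((44 + 3*(1/53)*(-2278))*(1/5320)) = 0*((44 - 6834/53)*(1/5320)) = 0*(-4502/53*1/5320) = 0*(-2251/140980) = 0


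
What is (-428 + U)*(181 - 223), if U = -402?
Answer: 34860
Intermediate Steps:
(-428 + U)*(181 - 223) = (-428 - 402)*(181 - 223) = -830*(-42) = 34860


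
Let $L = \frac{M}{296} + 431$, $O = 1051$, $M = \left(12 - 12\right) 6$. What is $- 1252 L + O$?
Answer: $-538561$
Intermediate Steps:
$M = 0$ ($M = 0 \cdot 6 = 0$)
$L = 431$ ($L = \frac{0}{296} + 431 = 0 \cdot \frac{1}{296} + 431 = 0 + 431 = 431$)
$- 1252 L + O = \left(-1252\right) 431 + 1051 = -539612 + 1051 = -538561$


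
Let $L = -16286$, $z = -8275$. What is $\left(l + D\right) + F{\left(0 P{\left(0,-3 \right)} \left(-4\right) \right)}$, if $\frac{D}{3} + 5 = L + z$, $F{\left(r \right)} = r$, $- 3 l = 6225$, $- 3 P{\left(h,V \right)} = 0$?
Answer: $-75773$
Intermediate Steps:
$P{\left(h,V \right)} = 0$ ($P{\left(h,V \right)} = \left(- \frac{1}{3}\right) 0 = 0$)
$l = -2075$ ($l = \left(- \frac{1}{3}\right) 6225 = -2075$)
$D = -73698$ ($D = -15 + 3 \left(-16286 - 8275\right) = -15 + 3 \left(-24561\right) = -15 - 73683 = -73698$)
$\left(l + D\right) + F{\left(0 P{\left(0,-3 \right)} \left(-4\right) \right)} = \left(-2075 - 73698\right) + 0 \cdot 0 \left(-4\right) = -75773 + 0 \left(-4\right) = -75773 + 0 = -75773$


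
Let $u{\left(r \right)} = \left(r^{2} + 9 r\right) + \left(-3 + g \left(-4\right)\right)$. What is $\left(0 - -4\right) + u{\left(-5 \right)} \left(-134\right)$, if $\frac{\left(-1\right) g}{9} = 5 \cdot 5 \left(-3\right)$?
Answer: $364886$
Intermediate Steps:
$g = 675$ ($g = - 9 \cdot 5 \cdot 5 \left(-3\right) = - 9 \cdot 25 \left(-3\right) = \left(-9\right) \left(-75\right) = 675$)
$u{\left(r \right)} = -2703 + r^{2} + 9 r$ ($u{\left(r \right)} = \left(r^{2} + 9 r\right) + \left(-3 + 675 \left(-4\right)\right) = \left(r^{2} + 9 r\right) - 2703 = -2703 + r^{2} + 9 r$)
$\left(0 - -4\right) + u{\left(-5 \right)} \left(-134\right) = \left(0 - -4\right) + \left(-2703 + \left(-5\right)^{2} + 9 \left(-5\right)\right) \left(-134\right) = \left(0 + 4\right) + \left(-2703 + 25 - 45\right) \left(-134\right) = 4 - -364882 = 4 + 364882 = 364886$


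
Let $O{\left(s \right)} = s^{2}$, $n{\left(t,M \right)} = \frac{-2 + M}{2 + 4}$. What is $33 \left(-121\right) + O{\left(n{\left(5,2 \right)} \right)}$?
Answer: $-3993$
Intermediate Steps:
$n{\left(t,M \right)} = - \frac{1}{3} + \frac{M}{6}$ ($n{\left(t,M \right)} = \frac{-2 + M}{6} = \left(-2 + M\right) \frac{1}{6} = - \frac{1}{3} + \frac{M}{6}$)
$33 \left(-121\right) + O{\left(n{\left(5,2 \right)} \right)} = 33 \left(-121\right) + \left(- \frac{1}{3} + \frac{1}{6} \cdot 2\right)^{2} = -3993 + \left(- \frac{1}{3} + \frac{1}{3}\right)^{2} = -3993 + 0^{2} = -3993 + 0 = -3993$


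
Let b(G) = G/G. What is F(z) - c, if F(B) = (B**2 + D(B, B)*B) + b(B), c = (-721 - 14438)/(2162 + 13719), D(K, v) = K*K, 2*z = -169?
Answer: -75747150927/127048 ≈ -5.9621e+5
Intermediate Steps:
z = -169/2 (z = (1/2)*(-169) = -169/2 ≈ -84.500)
D(K, v) = K**2
b(G) = 1
c = -15159/15881 ≈ -0.95454
F(B) = 1 + B**2 + B**3 (F(B) = (B**2 + B**2*B) + 1 = (B**2 + B**3) + 1 = 1 + B**2 + B**3)
F(z) - c = (1 + (-169/2)**2 + (-169/2)**3) - 1*(-15159/15881) = (1 + 28561/4 - 4826809/8) + 15159/15881 = -4769679/8 + 15159/15881 = -75747150927/127048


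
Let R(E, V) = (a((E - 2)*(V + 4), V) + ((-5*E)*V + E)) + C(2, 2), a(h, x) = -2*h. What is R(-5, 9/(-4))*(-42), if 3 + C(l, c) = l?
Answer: 3171/2 ≈ 1585.5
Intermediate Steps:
C(l, c) = -3 + l
R(E, V) = -1 + E - 5*E*V - 2*(-2 + E)*(4 + V) (R(E, V) = (-2*(E - 2)*(V + 4) + ((-5*E)*V + E)) + (-3 + 2) = (-2*(-2 + E)*(4 + V) + (-5*E*V + E)) - 1 = (-2*(-2 + E)*(4 + V) + (E - 5*E*V)) - 1 = (E - 5*E*V - 2*(-2 + E)*(4 + V)) - 1 = -1 + E - 5*E*V - 2*(-2 + E)*(4 + V))
R(-5, 9/(-4))*(-42) = (15 - 7*(-5) + 4*(9/(-4)) - 7*(-5)*9/(-4))*(-42) = (15 + 35 + 4*(9*(-¼)) - 7*(-5)*9*(-¼))*(-42) = (15 + 35 + 4*(-9/4) - 7*(-5)*(-9/4))*(-42) = (15 + 35 - 9 - 315/4)*(-42) = -151/4*(-42) = 3171/2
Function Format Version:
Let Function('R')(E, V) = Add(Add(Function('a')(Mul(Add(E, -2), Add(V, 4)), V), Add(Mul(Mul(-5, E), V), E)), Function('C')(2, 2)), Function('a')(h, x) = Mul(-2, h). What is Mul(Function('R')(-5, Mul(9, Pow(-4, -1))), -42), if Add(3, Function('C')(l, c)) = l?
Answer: Rational(3171, 2) ≈ 1585.5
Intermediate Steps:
Function('C')(l, c) = Add(-3, l)
Function('R')(E, V) = Add(-1, E, Mul(-5, E, V), Mul(-2, Add(-2, E), Add(4, V))) (Function('R')(E, V) = Add(Add(Mul(-2, Mul(Add(E, -2), Add(V, 4))), Add(Mul(Mul(-5, E), V), E)), Add(-3, 2)) = Add(Add(Mul(-2, Mul(Add(-2, E), Add(4, V))), Add(Mul(-5, E, V), E)), -1) = Add(Add(Mul(-2, Add(-2, E), Add(4, V)), Add(E, Mul(-5, E, V))), -1) = Add(Add(E, Mul(-5, E, V), Mul(-2, Add(-2, E), Add(4, V))), -1) = Add(-1, E, Mul(-5, E, V), Mul(-2, Add(-2, E), Add(4, V))))
Mul(Function('R')(-5, Mul(9, Pow(-4, -1))), -42) = Mul(Add(15, Mul(-7, -5), Mul(4, Mul(9, Pow(-4, -1))), Mul(-7, -5, Mul(9, Pow(-4, -1)))), -42) = Mul(Add(15, 35, Mul(4, Mul(9, Rational(-1, 4))), Mul(-7, -5, Mul(9, Rational(-1, 4)))), -42) = Mul(Add(15, 35, Mul(4, Rational(-9, 4)), Mul(-7, -5, Rational(-9, 4))), -42) = Mul(Add(15, 35, -9, Rational(-315, 4)), -42) = Mul(Rational(-151, 4), -42) = Rational(3171, 2)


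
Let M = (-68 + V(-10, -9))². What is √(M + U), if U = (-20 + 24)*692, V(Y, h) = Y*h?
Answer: 2*√813 ≈ 57.026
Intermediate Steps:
U = 2768 (U = 4*692 = 2768)
M = 484 (M = (-68 - 10*(-9))² = (-68 + 90)² = 22² = 484)
√(M + U) = √(484 + 2768) = √3252 = 2*√813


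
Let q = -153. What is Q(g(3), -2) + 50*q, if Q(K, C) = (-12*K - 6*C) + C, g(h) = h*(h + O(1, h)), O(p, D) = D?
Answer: -7856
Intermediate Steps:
g(h) = 2*h² (g(h) = h*(h + h) = h*(2*h) = 2*h²)
Q(K, C) = -12*K - 5*C
Q(g(3), -2) + 50*q = (-24*3² - 5*(-2)) + 50*(-153) = (-24*9 + 10) - 7650 = (-12*18 + 10) - 7650 = (-216 + 10) - 7650 = -206 - 7650 = -7856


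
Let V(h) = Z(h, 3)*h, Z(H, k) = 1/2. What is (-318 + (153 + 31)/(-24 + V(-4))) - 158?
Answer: -6280/13 ≈ -483.08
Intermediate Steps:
Z(H, k) = ½ (Z(H, k) = 1*(½) = ½)
V(h) = h/2
(-318 + (153 + 31)/(-24 + V(-4))) - 158 = (-318 + (153 + 31)/(-24 + (½)*(-4))) - 158 = (-318 + 184/(-24 - 2)) - 158 = (-318 + 184/(-26)) - 158 = (-318 + 184*(-1/26)) - 158 = (-318 - 92/13) - 158 = -4226/13 - 158 = -6280/13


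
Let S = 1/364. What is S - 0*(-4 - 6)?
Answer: 1/364 ≈ 0.0027473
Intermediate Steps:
S = 1/364 ≈ 0.0027473
S - 0*(-4 - 6) = 1/364 - 0*(-4 - 6) = 1/364 - 0*(-10) = 1/364 - 1*0 = 1/364 + 0 = 1/364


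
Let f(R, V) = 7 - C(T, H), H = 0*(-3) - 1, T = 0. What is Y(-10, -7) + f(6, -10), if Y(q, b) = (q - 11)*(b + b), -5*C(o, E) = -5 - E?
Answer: 1501/5 ≈ 300.20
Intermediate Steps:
H = -1 (H = 0 - 1 = -1)
C(o, E) = 1 + E/5 (C(o, E) = -(-5 - E)/5 = 1 + E/5)
Y(q, b) = 2*b*(-11 + q) (Y(q, b) = (-11 + q)*(2*b) = 2*b*(-11 + q))
f(R, V) = 31/5 (f(R, V) = 7 - (1 + (1/5)*(-1)) = 7 - (1 - 1/5) = 7 - 1*4/5 = 7 - 4/5 = 31/5)
Y(-10, -7) + f(6, -10) = 2*(-7)*(-11 - 10) + 31/5 = 2*(-7)*(-21) + 31/5 = 294 + 31/5 = 1501/5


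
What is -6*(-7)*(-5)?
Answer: -210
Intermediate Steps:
-6*(-7)*(-5) = 42*(-5) = -210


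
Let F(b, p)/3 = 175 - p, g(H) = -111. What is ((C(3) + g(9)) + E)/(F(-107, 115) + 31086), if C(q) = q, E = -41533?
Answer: -41641/31266 ≈ -1.3318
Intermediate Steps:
F(b, p) = 525 - 3*p (F(b, p) = 3*(175 - p) = 525 - 3*p)
((C(3) + g(9)) + E)/(F(-107, 115) + 31086) = ((3 - 111) - 41533)/((525 - 3*115) + 31086) = (-108 - 41533)/((525 - 345) + 31086) = -41641/(180 + 31086) = -41641/31266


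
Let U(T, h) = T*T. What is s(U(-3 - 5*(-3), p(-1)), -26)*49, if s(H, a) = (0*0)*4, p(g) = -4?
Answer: 0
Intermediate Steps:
U(T, h) = T²
s(H, a) = 0 (s(H, a) = 0*4 = 0)
s(U(-3 - 5*(-3), p(-1)), -26)*49 = 0*49 = 0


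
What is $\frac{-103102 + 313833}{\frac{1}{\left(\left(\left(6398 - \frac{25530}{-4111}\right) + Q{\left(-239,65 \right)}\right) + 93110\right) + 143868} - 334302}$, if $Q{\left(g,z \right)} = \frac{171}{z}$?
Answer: $- \frac{13705118231588101}{21741691706488627} \approx -0.63036$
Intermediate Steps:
$\frac{-103102 + 313833}{\frac{1}{\left(\left(\left(6398 - \frac{25530}{-4111}\right) + Q{\left(-239,65 \right)}\right) + 93110\right) + 143868} - 334302} = \frac{-103102 + 313833}{\frac{1}{\left(\left(\left(6398 - \frac{25530}{-4111}\right) + \frac{171}{65}\right) + 93110\right) + 143868} - 334302} = \frac{210731}{\frac{1}{\left(\left(\left(6398 - - \frac{25530}{4111}\right) + 171 \cdot \frac{1}{65}\right) + 93110\right) + 143868} - 334302} = \frac{210731}{\frac{1}{\left(\left(\left(6398 + \frac{25530}{4111}\right) + \frac{171}{65}\right) + 93110\right) + 143868} - 334302} = \frac{210731}{\frac{1}{\left(\left(\frac{26327708}{4111} + \frac{171}{65}\right) + 93110\right) + 143868} - 334302} = \frac{210731}{\frac{1}{\left(\frac{1712004001}{267215} + 93110\right) + 143868} - 334302} = \frac{210731}{\frac{1}{\frac{26592392651}{267215} + 143868} - 334302} = \frac{210731}{\frac{1}{\frac{65036080271}{267215}} - 334302} = \frac{210731}{\frac{267215}{65036080271} - 334302} = \frac{210731}{- \frac{21741691706488627}{65036080271}} = 210731 \left(- \frac{65036080271}{21741691706488627}\right) = - \frac{13705118231588101}{21741691706488627}$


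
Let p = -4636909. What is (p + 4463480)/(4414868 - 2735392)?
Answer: -173429/1679476 ≈ -0.10326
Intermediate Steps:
(p + 4463480)/(4414868 - 2735392) = (-4636909 + 4463480)/(4414868 - 2735392) = -173429/1679476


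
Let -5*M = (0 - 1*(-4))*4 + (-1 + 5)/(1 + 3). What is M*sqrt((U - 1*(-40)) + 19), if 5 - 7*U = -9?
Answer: -17*sqrt(61)/5 ≈ -26.555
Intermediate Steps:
U = 2 (U = 5/7 - 1/7*(-9) = 5/7 + 9/7 = 2)
M = -17/5 (M = -((0 - 1*(-4))*4 + (-1 + 5)/(1 + 3))/5 = -((0 + 4)*4 + 4/4)/5 = -(4*4 + 4*(1/4))/5 = -(16 + 1)/5 = -1/5*17 = -17/5 ≈ -3.4000)
M*sqrt((U - 1*(-40)) + 19) = -17*sqrt((2 - 1*(-40)) + 19)/5 = -17*sqrt((2 + 40) + 19)/5 = -17*sqrt(42 + 19)/5 = -17*sqrt(61)/5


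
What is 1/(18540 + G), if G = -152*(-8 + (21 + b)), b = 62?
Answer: 1/7140 ≈ 0.00014006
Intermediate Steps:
G = -11400 (G = -152*(-8 + (21 + 62)) = -152*(-8 + 83) = -152*75 = -11400)
1/(18540 + G) = 1/(18540 - 11400) = 1/7140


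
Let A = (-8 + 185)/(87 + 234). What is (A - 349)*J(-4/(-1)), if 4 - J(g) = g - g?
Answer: -149136/107 ≈ -1393.8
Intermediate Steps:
J(g) = 4 (J(g) = 4 - (g - g) = 4 - 1*0 = 4 + 0 = 4)
A = 59/107 (A = 177/321 = 177*(1/321) = 59/107 ≈ 0.55140)
(A - 349)*J(-4/(-1)) = (59/107 - 349)*4 = -37284/107*4 = -149136/107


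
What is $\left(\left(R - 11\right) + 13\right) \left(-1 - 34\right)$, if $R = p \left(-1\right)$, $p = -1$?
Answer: $-105$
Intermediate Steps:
$R = 1$ ($R = \left(-1\right) \left(-1\right) = 1$)
$\left(\left(R - 11\right) + 13\right) \left(-1 - 34\right) = \left(\left(1 - 11\right) + 13\right) \left(-1 - 34\right) = \left(-10 + 13\right) \left(-35\right) = 3 \left(-35\right) = -105$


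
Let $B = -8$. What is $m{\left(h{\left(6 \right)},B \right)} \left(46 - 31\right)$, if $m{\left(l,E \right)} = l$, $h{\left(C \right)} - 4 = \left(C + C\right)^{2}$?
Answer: $2220$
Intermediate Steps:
$h{\left(C \right)} = 4 + 4 C^{2}$ ($h{\left(C \right)} = 4 + \left(C + C\right)^{2} = 4 + \left(2 C\right)^{2} = 4 + 4 C^{2}$)
$m{\left(h{\left(6 \right)},B \right)} \left(46 - 31\right) = \left(4 + 4 \cdot 6^{2}\right) \left(46 - 31\right) = \left(4 + 4 \cdot 36\right) 15 = \left(4 + 144\right) 15 = 148 \cdot 15 = 2220$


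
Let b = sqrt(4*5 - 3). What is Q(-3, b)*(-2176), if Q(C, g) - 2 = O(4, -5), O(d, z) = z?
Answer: 6528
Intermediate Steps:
b = sqrt(17) (b = sqrt(20 - 3) = sqrt(17) ≈ 4.1231)
Q(C, g) = -3 (Q(C, g) = 2 - 5 = -3)
Q(-3, b)*(-2176) = -3*(-2176) = 6528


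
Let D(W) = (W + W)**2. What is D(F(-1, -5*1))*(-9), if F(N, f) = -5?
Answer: -900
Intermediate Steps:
D(W) = 4*W**2 (D(W) = (2*W)**2 = 4*W**2)
D(F(-1, -5*1))*(-9) = (4*(-5)**2)*(-9) = (4*25)*(-9) = 100*(-9) = -900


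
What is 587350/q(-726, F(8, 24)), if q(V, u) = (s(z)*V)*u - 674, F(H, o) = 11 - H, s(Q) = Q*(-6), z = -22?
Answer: -58735/28817 ≈ -2.0382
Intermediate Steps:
s(Q) = -6*Q
q(V, u) = -674 + 132*V*u (q(V, u) = ((-6*(-22))*V)*u - 674 = (132*V)*u - 674 = 132*V*u - 674 = -674 + 132*V*u)
587350/q(-726, F(8, 24)) = 587350/(-674 + 132*(-726)*(11 - 1*8)) = 587350/(-674 + 132*(-726)*(11 - 8)) = 587350/(-674 + 132*(-726)*3) = 587350/(-674 - 287496) = 587350/(-288170) = 587350*(-1/288170) = -58735/28817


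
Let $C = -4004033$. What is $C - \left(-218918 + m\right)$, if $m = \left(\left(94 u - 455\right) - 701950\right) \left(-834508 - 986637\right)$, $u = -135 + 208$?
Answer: $-1266688441850$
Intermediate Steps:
$u = 73$
$m = 1266684656735$ ($m = \left(\left(94 \cdot 73 - 455\right) - 701950\right) \left(-834508 - 986637\right) = \left(\left(6862 - 455\right) - 701950\right) \left(-1821145\right) = \left(6407 - 701950\right) \left(-1821145\right) = \left(-695543\right) \left(-1821145\right) = 1266684656735$)
$C - \left(-218918 + m\right) = -4004033 - \left(-218918 + 1266684656735\right) = -4004033 - 1266684437817 = -1266688441850$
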